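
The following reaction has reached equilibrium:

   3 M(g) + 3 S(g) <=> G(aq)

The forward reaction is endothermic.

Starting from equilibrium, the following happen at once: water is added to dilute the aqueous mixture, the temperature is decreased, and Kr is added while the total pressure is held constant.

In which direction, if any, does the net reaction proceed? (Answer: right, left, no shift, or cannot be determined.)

Dilution lowers every aqueous concentration by the same factor. Δn_aq = 1 − 0 = +1, so the system shifts toward the side with more dissolved moles — to the right.
The forward reaction is endothermic. Lowering T favours the exothermic direction — shift to the left.
Adding inert gas at constant total pressure expands the volume and lowers every reacting partial pressure. With Δn_gas = 0 − 6 = -6, Q moves away from K toward the side with fewer gas moles, so the system shifts toward the side with more gas moles — to the left.
The individual effects push in opposite directions; without quantitative information the net direction cannot be determined.

cannot be determined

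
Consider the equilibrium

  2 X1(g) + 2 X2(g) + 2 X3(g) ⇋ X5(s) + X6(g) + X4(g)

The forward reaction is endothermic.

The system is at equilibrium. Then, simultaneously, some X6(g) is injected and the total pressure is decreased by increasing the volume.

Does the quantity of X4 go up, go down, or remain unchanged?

decreases

Adding X6 (g), a product, drives the reaction to the left.
Gas moles: reactants 6, products 2 (Δn_gas = -4). Expansion shifts the system toward the side with more moles of gas — to the left.
The net shift is to the left. X4 is a product, so its amount decreases.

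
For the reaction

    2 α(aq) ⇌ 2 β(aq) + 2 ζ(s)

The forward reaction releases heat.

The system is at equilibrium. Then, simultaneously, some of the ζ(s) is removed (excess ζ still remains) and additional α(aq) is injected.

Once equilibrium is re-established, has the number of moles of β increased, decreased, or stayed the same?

ζ is a pure solid; its activity is 1 regardless of amount, so Q is unaffected — no shift from this change.
Adding α (aq), a reactant, drives the reaction to the right.
The net shift is to the right. β is a product, so its amount increases.

increases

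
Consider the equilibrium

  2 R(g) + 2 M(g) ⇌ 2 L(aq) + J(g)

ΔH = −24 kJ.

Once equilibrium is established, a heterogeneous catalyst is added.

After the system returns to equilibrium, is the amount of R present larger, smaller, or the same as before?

A catalyst speeds both forward and reverse rates equally; it changes neither Q nor K — no shift from this change.
No net shift occurs, so the amount of R is unchanged.

unchanged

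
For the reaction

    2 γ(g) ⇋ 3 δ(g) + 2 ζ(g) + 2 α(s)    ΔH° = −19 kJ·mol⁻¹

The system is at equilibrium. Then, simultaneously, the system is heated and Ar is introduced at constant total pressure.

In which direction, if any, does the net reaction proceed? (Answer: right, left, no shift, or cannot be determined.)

cannot be determined

The forward reaction is exothermic. Raising T favours the endothermic direction — shift to the left.
Adding inert gas at constant total pressure expands the volume and lowers every reacting partial pressure. With Δn_gas = 5 − 2 = +3, Q moves away from K toward the side with fewer gas moles, so the system shifts toward the side with more gas moles — to the right.
The individual effects push in opposite directions; without quantitative information the net direction cannot be determined.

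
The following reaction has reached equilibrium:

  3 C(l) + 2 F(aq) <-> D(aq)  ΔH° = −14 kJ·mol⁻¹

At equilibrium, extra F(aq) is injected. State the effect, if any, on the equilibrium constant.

The equilibrium constant depends only on temperature. This perturbation may move the position of equilibrium, but since T is unchanged, K itself is unchanged.

unchanged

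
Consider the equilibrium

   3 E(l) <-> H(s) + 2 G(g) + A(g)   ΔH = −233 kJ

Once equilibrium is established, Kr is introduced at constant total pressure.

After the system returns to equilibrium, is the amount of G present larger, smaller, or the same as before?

increases

Adding inert gas at constant total pressure expands the volume and lowers every reacting partial pressure. With Δn_gas = 3 − 0 = +3, Q moves away from K toward the side with fewer gas moles, so the system shifts toward the side with more gas moles — to the right.
The net shift is to the right. G is a product, so its amount increases.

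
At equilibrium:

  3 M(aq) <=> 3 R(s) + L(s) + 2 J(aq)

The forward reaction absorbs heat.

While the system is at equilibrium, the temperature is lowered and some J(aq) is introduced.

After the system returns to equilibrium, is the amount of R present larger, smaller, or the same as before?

The forward reaction is endothermic. Lowering T favours the exothermic direction — shift to the left.
Adding J (aq), a product, drives the reaction to the left.
The net shift is to the left. R is a product, so its amount decreases.

decreases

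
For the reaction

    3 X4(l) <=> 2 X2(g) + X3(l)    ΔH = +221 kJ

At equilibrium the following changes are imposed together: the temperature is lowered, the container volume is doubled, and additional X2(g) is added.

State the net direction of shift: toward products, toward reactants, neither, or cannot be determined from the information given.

cannot be determined

The forward reaction is endothermic. Lowering T favours the exothermic direction — shift to the left.
Gas moles: reactants 0, products 2 (Δn_gas = +2). Expansion shifts the system toward the side with more moles of gas — to the right.
Adding X2 (g), a product, drives the reaction to the left.
The individual effects push in opposite directions; without quantitative information the net direction cannot be determined.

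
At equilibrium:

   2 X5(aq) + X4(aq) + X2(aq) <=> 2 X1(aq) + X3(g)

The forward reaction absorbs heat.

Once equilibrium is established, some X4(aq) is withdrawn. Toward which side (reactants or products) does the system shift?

Removing X4 (aq), a reactant, drives the reaction to the left.

left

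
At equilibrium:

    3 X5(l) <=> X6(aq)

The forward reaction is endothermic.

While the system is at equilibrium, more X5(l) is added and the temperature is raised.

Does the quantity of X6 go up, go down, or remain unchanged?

X5 is a pure liquid; its activity is 1 regardless of amount, so Q is unaffected — no shift from this change.
The forward reaction is endothermic. Raising T favours the endothermic direction — shift to the right.
The net shift is to the right. X6 is a product, so its amount increases.

increases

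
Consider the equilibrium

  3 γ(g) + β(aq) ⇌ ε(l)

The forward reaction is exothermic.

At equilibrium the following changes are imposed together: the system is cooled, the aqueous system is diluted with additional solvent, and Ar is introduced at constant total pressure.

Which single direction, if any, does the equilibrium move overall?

cannot be determined

The forward reaction is exothermic. Lowering T favours the exothermic direction — shift to the right.
Dilution lowers every aqueous concentration by the same factor. Δn_aq = 0 − 1 = -1, so the system shifts toward the side with more dissolved moles — to the left.
Adding inert gas at constant total pressure expands the volume and lowers every reacting partial pressure. With Δn_gas = 0 − 3 = -3, Q moves away from K toward the side with fewer gas moles, so the system shifts toward the side with more gas moles — to the left.
The individual effects push in opposite directions; without quantitative information the net direction cannot be determined.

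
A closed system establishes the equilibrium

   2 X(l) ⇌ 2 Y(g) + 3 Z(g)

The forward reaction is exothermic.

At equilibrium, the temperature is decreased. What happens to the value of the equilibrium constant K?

K depends on temperature via the van 't Hoff relation. The forward reaction is exothermic, so lowering T increases K.

increases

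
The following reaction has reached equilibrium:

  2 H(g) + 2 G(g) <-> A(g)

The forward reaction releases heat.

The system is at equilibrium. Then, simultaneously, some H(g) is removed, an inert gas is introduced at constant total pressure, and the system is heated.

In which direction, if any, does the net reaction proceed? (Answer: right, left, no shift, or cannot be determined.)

Removing H (g), a reactant, drives the reaction to the left.
Adding inert gas at constant total pressure expands the volume and lowers every reacting partial pressure. With Δn_gas = 1 − 4 = -3, Q moves away from K toward the side with fewer gas moles, so the system shifts toward the side with more gas moles — to the left.
The forward reaction is exothermic. Raising T favours the endothermic direction — shift to the left.
All effects act in the same direction — net shift to the left.

left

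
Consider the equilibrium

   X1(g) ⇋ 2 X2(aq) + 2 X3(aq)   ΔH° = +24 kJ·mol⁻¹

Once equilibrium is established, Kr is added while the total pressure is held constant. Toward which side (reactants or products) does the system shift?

left

Adding inert gas at constant total pressure expands the volume and lowers every reacting partial pressure. With Δn_gas = 0 − 1 = -1, Q moves away from K toward the side with fewer gas moles, so the system shifts toward the side with more gas moles — to the left.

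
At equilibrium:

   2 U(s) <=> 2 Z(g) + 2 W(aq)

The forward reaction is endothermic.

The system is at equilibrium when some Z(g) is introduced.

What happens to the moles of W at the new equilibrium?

Adding Z (g), a product, drives the reaction to the left.
The net shift is to the left. W is a product, so its amount decreases.

decreases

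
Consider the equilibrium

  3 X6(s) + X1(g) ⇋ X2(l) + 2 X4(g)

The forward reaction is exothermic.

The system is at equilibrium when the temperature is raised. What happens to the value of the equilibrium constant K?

K depends on temperature via the van 't Hoff relation. The forward reaction is exothermic, so raising T decreases K.

decreases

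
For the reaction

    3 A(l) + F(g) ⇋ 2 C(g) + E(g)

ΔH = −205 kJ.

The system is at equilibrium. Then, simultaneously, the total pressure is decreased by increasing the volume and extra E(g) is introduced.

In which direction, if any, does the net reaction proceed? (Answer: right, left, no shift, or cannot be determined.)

cannot be determined

Gas moles: reactants 1, products 3 (Δn_gas = +2). Expansion shifts the system toward the side with more moles of gas — to the right.
Adding E (g), a product, drives the reaction to the left.
The individual effects push in opposite directions; without quantitative information the net direction cannot be determined.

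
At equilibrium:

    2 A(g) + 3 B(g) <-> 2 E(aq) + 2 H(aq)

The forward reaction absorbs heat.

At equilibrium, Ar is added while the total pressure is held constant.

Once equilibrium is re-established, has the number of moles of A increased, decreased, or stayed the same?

increases

Adding inert gas at constant total pressure expands the volume and lowers every reacting partial pressure. With Δn_gas = 0 − 5 = -5, Q moves away from K toward the side with fewer gas moles, so the system shifts toward the side with more gas moles — to the left.
The net shift is to the left. A is a reactant, so its amount increases.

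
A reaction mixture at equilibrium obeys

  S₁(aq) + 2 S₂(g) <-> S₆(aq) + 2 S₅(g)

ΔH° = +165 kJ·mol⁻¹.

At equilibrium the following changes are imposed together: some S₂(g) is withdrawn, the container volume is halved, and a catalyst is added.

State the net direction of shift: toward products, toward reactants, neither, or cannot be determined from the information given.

Removing S₂ (g), a reactant, drives the reaction to the left.
Gas moles: reactants 2, products 2. Δn_gas = 0, so a volume change leaves Q equal to K — no shift from this change.
A catalyst speeds both forward and reverse rates equally; it changes neither Q nor K — no shift from this change.
Only the nonzero effect(s) matter; the net shift is to the left.

left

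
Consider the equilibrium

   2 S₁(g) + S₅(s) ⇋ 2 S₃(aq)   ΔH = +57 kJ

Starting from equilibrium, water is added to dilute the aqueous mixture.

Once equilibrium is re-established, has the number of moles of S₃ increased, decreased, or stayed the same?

Dilution lowers every aqueous concentration by the same factor. Δn_aq = 2 − 0 = +2, so the system shifts toward the side with more dissolved moles — to the right.
The net shift is to the right. S₃ is a product, so its amount increases.

increases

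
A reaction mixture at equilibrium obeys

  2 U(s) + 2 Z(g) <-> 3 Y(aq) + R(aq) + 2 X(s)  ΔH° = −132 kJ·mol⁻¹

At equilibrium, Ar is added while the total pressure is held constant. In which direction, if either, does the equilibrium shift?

left

Adding inert gas at constant total pressure expands the volume and lowers every reacting partial pressure. With Δn_gas = 0 − 2 = -2, Q moves away from K toward the side with fewer gas moles, so the system shifts toward the side with more gas moles — to the left.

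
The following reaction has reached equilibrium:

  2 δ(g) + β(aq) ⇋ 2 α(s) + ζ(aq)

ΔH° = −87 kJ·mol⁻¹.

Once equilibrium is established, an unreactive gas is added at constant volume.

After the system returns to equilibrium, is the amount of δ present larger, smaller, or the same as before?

At constant volume, adding an inert gas leaves every reacting species' partial pressure unchanged, so Q is unchanged — no shift from this change.
No net shift occurs, so the amount of δ is unchanged.

unchanged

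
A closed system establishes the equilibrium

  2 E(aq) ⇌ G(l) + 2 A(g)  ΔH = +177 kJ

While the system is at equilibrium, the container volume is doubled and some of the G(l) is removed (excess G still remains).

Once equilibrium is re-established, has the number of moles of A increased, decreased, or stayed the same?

Gas moles: reactants 0, products 2 (Δn_gas = +2). Expansion shifts the system toward the side with more moles of gas — to the right.
G is a pure liquid; its activity is 1 regardless of amount, so Q is unaffected — no shift from this change.
The net shift is to the right. A is a product, so its amount increases.

increases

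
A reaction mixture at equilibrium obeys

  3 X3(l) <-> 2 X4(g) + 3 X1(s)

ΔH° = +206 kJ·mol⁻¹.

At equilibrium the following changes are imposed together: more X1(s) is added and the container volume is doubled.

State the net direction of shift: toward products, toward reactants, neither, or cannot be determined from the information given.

X1 is a pure solid; its activity is 1 regardless of amount, so Q is unaffected — no shift from this change.
Gas moles: reactants 0, products 2 (Δn_gas = +2). Expansion shifts the system toward the side with more moles of gas — to the right.
Only the nonzero effect(s) matter; the net shift is to the right.

right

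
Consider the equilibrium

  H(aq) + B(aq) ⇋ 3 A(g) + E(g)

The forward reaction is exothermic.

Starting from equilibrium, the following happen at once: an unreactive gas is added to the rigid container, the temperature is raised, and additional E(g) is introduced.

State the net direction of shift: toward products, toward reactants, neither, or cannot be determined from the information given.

left

At constant volume, adding an inert gas leaves every reacting species' partial pressure unchanged, so Q is unchanged — no shift from this change.
The forward reaction is exothermic. Raising T favours the endothermic direction — shift to the left.
Adding E (g), a product, drives the reaction to the left.
Only the nonzero effect(s) matter; the net shift is to the left.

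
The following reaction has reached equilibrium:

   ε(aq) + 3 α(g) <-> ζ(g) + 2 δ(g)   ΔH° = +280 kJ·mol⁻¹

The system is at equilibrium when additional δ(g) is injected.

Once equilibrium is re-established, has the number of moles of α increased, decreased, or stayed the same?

increases

Adding δ (g), a product, drives the reaction to the left.
The net shift is to the left. α is a reactant, so its amount increases.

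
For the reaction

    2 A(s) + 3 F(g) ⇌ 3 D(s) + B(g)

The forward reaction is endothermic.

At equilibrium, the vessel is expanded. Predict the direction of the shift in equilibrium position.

left

Gas moles: reactants 3, products 1 (Δn_gas = -2). Expansion shifts the system toward the side with more moles of gas — to the left.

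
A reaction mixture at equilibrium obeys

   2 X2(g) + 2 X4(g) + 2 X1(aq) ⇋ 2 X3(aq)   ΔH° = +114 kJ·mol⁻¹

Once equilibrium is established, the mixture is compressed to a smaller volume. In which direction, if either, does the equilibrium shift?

Gas moles: reactants 4, products 0 (Δn_gas = -4). Compression shifts the system toward the side with fewer moles of gas — to the right.

right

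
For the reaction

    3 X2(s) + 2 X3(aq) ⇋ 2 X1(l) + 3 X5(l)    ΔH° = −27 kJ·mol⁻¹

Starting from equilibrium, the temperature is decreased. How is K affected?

increases

K depends on temperature via the van 't Hoff relation. The forward reaction is exothermic, so lowering T increases K.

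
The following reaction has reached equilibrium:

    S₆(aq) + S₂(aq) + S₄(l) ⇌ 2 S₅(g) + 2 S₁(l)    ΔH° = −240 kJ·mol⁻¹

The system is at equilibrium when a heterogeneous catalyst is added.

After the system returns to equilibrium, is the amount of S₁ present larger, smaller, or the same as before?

A catalyst speeds both forward and reverse rates equally; it changes neither Q nor K — no shift from this change.
No net shift occurs, so the amount of S₁ is unchanged.

unchanged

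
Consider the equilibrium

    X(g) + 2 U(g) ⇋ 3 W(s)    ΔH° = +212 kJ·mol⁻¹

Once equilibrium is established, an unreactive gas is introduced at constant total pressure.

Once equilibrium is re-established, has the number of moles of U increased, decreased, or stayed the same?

Adding inert gas at constant total pressure expands the volume and lowers every reacting partial pressure. With Δn_gas = 0 − 3 = -3, Q moves away from K toward the side with fewer gas moles, so the system shifts toward the side with more gas moles — to the left.
The net shift is to the left. U is a reactant, so its amount increases.

increases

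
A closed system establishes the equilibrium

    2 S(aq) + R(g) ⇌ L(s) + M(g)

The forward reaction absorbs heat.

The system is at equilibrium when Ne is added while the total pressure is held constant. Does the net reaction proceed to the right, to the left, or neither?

no shift

Adding inert gas at constant total pressure expands the volume, scaling every reacting partial pressure by the same factor. Δn_gas = 1 − 1 = 0, so Q is unchanged — no shift.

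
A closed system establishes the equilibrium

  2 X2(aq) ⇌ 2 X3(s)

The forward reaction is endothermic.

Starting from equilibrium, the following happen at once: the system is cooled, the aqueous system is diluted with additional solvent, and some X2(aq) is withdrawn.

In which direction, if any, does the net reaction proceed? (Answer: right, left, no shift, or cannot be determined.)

The forward reaction is endothermic. Lowering T favours the exothermic direction — shift to the left.
Dilution lowers every aqueous concentration by the same factor. Δn_aq = 0 − 2 = -2, so the system shifts toward the side with more dissolved moles — to the left.
Removing X2 (aq), a reactant, drives the reaction to the left.
All effects act in the same direction — net shift to the left.

left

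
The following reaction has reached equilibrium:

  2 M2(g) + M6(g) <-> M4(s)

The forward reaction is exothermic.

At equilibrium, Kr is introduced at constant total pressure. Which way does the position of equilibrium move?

left

Adding inert gas at constant total pressure expands the volume and lowers every reacting partial pressure. With Δn_gas = 0 − 3 = -3, Q moves away from K toward the side with fewer gas moles, so the system shifts toward the side with more gas moles — to the left.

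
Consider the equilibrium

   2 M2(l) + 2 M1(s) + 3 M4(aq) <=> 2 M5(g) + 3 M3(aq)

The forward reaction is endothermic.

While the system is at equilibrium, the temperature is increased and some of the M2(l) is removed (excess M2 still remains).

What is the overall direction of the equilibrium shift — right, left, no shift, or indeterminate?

right

The forward reaction is endothermic. Raising T favours the endothermic direction — shift to the right.
M2 is a pure liquid; its activity is 1 regardless of amount, so Q is unaffected — no shift from this change.
Only the nonzero effect(s) matter; the net shift is to the right.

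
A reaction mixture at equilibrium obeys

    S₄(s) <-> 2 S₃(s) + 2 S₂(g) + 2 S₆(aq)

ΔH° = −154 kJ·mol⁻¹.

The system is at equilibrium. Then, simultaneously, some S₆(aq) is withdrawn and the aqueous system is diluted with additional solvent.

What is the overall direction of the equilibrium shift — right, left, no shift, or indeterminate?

Removing S₆ (aq), a product, drives the reaction to the right.
Dilution lowers every aqueous concentration by the same factor. Δn_aq = 2 − 0 = +2, so the system shifts toward the side with more dissolved moles — to the right.
All effects act in the same direction — net shift to the right.

right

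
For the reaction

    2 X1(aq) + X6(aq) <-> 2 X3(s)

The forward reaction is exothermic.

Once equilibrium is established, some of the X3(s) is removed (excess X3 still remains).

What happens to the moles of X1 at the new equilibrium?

X3 is a pure solid; its activity is 1 regardless of amount, so Q is unaffected — no shift from this change.
No net shift occurs, so the amount of X1 is unchanged.

unchanged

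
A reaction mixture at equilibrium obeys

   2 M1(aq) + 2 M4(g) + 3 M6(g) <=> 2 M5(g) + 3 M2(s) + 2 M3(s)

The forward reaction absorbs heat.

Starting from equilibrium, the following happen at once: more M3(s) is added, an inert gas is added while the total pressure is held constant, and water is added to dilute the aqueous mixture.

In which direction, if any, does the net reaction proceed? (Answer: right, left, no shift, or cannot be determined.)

M3 is a pure solid; its activity is 1 regardless of amount, so Q is unaffected — no shift from this change.
Adding inert gas at constant total pressure expands the volume and lowers every reacting partial pressure. With Δn_gas = 2 − 5 = -3, Q moves away from K toward the side with fewer gas moles, so the system shifts toward the side with more gas moles — to the left.
Dilution lowers every aqueous concentration by the same factor. Δn_aq = 0 − 2 = -2, so the system shifts toward the side with more dissolved moles — to the left.
Only the nonzero effect(s) matter; the net shift is to the left.

left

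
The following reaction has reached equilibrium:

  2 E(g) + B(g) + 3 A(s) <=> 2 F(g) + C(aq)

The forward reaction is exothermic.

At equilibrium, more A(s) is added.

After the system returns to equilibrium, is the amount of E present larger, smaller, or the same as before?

unchanged

A is a pure solid; its activity is 1 regardless of amount, so Q is unaffected — no shift from this change.
No net shift occurs, so the amount of E is unchanged.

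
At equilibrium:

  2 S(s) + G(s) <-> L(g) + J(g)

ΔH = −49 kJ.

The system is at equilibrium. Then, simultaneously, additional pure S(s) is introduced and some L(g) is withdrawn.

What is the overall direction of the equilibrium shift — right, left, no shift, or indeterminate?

right

S is a pure solid; its activity is 1 regardless of amount, so Q is unaffected — no shift from this change.
Removing L (g), a product, drives the reaction to the right.
Only the nonzero effect(s) matter; the net shift is to the right.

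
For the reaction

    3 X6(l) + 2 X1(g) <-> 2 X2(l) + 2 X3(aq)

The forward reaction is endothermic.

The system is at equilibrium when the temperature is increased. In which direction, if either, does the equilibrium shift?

right

The forward reaction is endothermic. Raising T favours the endothermic direction — shift to the right.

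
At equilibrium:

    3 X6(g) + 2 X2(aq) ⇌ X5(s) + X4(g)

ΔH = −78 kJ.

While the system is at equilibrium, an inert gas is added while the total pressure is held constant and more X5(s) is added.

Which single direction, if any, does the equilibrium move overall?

Adding inert gas at constant total pressure expands the volume and lowers every reacting partial pressure. With Δn_gas = 1 − 3 = -2, Q moves away from K toward the side with fewer gas moles, so the system shifts toward the side with more gas moles — to the left.
X5 is a pure solid; its activity is 1 regardless of amount, so Q is unaffected — no shift from this change.
Only the nonzero effect(s) matter; the net shift is to the left.

left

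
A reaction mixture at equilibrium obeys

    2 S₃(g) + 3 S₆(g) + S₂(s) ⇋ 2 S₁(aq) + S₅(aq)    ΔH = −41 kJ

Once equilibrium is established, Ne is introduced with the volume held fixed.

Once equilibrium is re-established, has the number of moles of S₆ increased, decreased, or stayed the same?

unchanged

At constant volume, adding an inert gas leaves every reacting species' partial pressure unchanged, so Q is unchanged — no shift from this change.
No net shift occurs, so the amount of S₆ is unchanged.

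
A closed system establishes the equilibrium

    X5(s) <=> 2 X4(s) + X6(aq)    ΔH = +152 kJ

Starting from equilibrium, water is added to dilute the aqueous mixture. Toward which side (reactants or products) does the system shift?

right

Dilution lowers every aqueous concentration by the same factor. Δn_aq = 1 − 0 = +1, so the system shifts toward the side with more dissolved moles — to the right.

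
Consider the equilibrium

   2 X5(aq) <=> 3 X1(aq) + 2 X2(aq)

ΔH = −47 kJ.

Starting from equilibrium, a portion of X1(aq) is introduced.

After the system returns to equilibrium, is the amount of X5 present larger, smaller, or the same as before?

Adding X1 (aq), a product, drives the reaction to the left.
The net shift is to the left. X5 is a reactant, so its amount increases.

increases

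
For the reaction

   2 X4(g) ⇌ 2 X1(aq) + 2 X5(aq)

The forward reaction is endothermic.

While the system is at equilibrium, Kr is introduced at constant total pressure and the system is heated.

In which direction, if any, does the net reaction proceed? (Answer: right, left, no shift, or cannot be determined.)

Adding inert gas at constant total pressure expands the volume and lowers every reacting partial pressure. With Δn_gas = 0 − 2 = -2, Q moves away from K toward the side with fewer gas moles, so the system shifts toward the side with more gas moles — to the left.
The forward reaction is endothermic. Raising T favours the endothermic direction — shift to the right.
The individual effects push in opposite directions; without quantitative information the net direction cannot be determined.

cannot be determined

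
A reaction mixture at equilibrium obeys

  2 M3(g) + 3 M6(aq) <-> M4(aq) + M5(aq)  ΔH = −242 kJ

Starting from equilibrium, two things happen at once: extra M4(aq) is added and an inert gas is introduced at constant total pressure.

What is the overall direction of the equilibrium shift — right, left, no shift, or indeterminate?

left

Adding M4 (aq), a product, drives the reaction to the left.
Adding inert gas at constant total pressure expands the volume and lowers every reacting partial pressure. With Δn_gas = 0 − 2 = -2, Q moves away from K toward the side with fewer gas moles, so the system shifts toward the side with more gas moles — to the left.
All effects act in the same direction — net shift to the left.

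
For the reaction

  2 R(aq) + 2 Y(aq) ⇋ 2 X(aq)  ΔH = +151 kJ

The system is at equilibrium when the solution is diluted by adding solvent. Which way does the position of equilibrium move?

left

Dilution lowers every aqueous concentration by the same factor. Δn_aq = 2 − 4 = -2, so the system shifts toward the side with more dissolved moles — to the left.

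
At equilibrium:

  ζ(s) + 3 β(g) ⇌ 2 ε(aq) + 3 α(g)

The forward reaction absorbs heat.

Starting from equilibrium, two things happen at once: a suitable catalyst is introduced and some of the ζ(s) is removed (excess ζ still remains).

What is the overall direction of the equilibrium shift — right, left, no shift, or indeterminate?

no shift

A catalyst speeds both forward and reverse rates equally; it changes neither Q nor K — no shift from this change.
ζ is a pure solid; its activity is 1 regardless of amount, so Q is unaffected — no shift from this change.
None of the changes alters Q relative to K, so there is no net shift.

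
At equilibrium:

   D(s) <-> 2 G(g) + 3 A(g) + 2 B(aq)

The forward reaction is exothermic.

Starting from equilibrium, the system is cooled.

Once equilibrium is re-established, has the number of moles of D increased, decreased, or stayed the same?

decreases

The forward reaction is exothermic. Lowering T favours the exothermic direction — shift to the right.
The net shift is to the right. D is a reactant, so its amount decreases.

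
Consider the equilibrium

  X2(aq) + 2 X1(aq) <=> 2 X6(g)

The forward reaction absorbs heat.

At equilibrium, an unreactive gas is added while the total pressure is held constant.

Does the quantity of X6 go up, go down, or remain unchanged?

increases

Adding inert gas at constant total pressure expands the volume and lowers every reacting partial pressure. With Δn_gas = 2 − 0 = +2, Q moves away from K toward the side with fewer gas moles, so the system shifts toward the side with more gas moles — to the right.
The net shift is to the right. X6 is a product, so its amount increases.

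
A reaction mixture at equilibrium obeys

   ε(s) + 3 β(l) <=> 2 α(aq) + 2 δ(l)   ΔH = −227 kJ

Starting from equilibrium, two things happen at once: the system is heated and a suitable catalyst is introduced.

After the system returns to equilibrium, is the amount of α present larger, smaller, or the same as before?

decreases

The forward reaction is exothermic. Raising T favours the endothermic direction — shift to the left.
A catalyst speeds both forward and reverse rates equally; it changes neither Q nor K — no shift from this change.
The net shift is to the left. α is a product, so its amount decreases.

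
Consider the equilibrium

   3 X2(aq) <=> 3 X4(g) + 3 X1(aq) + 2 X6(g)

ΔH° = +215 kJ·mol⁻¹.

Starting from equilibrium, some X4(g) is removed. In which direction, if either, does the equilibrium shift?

Removing X4 (g), a product, drives the reaction to the right.

right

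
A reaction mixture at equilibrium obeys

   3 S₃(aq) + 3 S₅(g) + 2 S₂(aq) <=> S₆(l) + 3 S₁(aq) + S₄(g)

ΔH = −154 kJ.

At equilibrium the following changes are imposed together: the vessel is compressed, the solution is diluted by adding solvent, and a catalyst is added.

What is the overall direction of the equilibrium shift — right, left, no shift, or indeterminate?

Gas moles: reactants 3, products 1 (Δn_gas = -2). Compression shifts the system toward the side with fewer moles of gas — to the right.
Dilution lowers every aqueous concentration by the same factor. Δn_aq = 3 − 5 = -2, so the system shifts toward the side with more dissolved moles — to the left.
A catalyst speeds both forward and reverse rates equally; it changes neither Q nor K — no shift from this change.
The individual effects push in opposite directions; without quantitative information the net direction cannot be determined.

cannot be determined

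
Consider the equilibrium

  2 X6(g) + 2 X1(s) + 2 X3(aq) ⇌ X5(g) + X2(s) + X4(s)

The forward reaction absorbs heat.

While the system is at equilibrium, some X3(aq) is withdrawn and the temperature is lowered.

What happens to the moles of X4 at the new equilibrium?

Removing X3 (aq), a reactant, drives the reaction to the left.
The forward reaction is endothermic. Lowering T favours the exothermic direction — shift to the left.
The net shift is to the left. X4 is a product, so its amount decreases.

decreases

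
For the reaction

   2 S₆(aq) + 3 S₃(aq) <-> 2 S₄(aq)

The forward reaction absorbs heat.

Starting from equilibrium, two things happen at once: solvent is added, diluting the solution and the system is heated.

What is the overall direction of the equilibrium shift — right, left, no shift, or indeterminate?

Dilution lowers every aqueous concentration by the same factor. Δn_aq = 2 − 5 = -3, so the system shifts toward the side with more dissolved moles — to the left.
The forward reaction is endothermic. Raising T favours the endothermic direction — shift to the right.
The individual effects push in opposite directions; without quantitative information the net direction cannot be determined.

cannot be determined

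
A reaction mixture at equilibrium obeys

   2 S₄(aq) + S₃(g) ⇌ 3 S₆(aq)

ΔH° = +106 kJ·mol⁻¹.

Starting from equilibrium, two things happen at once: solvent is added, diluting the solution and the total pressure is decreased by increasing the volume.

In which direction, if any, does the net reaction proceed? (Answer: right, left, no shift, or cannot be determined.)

cannot be determined

Dilution lowers every aqueous concentration by the same factor. Δn_aq = 3 − 2 = +1, so the system shifts toward the side with more dissolved moles — to the right.
Gas moles: reactants 1, products 0 (Δn_gas = -1). Expansion shifts the system toward the side with more moles of gas — to the left.
The individual effects push in opposite directions; without quantitative information the net direction cannot be determined.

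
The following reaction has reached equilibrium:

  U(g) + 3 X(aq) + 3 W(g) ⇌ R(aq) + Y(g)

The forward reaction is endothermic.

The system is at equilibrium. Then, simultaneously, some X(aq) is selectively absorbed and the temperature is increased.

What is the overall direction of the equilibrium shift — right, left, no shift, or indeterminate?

cannot be determined

Removing X (aq), a reactant, drives the reaction to the left.
The forward reaction is endothermic. Raising T favours the endothermic direction — shift to the right.
The individual effects push in opposite directions; without quantitative information the net direction cannot be determined.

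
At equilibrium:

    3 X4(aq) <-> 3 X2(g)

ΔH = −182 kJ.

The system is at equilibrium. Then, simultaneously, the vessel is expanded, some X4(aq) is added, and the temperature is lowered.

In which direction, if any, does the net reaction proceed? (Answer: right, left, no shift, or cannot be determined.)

right

Gas moles: reactants 0, products 3 (Δn_gas = +3). Expansion shifts the system toward the side with more moles of gas — to the right.
Adding X4 (aq), a reactant, drives the reaction to the right.
The forward reaction is exothermic. Lowering T favours the exothermic direction — shift to the right.
All effects act in the same direction — net shift to the right.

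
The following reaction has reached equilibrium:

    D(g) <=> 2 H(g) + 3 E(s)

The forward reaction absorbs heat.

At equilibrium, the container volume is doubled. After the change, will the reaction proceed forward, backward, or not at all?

Gas moles: reactants 1, products 2 (Δn_gas = +1). Expansion shifts the system toward the side with more moles of gas — to the right.

right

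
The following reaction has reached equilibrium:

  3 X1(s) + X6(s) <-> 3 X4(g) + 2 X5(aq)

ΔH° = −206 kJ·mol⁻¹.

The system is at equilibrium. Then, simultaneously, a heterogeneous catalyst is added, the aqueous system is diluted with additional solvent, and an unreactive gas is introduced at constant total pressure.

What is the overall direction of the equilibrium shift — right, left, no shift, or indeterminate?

right

A catalyst speeds both forward and reverse rates equally; it changes neither Q nor K — no shift from this change.
Dilution lowers every aqueous concentration by the same factor. Δn_aq = 2 − 0 = +2, so the system shifts toward the side with more dissolved moles — to the right.
Adding inert gas at constant total pressure expands the volume and lowers every reacting partial pressure. With Δn_gas = 3 − 0 = +3, Q moves away from K toward the side with fewer gas moles, so the system shifts toward the side with more gas moles — to the right.
Only the nonzero effect(s) matter; the net shift is to the right.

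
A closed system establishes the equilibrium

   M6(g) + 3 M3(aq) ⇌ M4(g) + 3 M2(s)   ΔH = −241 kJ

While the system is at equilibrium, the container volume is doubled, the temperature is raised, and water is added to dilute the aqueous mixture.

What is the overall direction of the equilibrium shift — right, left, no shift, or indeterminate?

Gas moles: reactants 1, products 1. Δn_gas = 0, so a volume change leaves Q equal to K — no shift from this change.
The forward reaction is exothermic. Raising T favours the endothermic direction — shift to the left.
Dilution lowers every aqueous concentration by the same factor. Δn_aq = 0 − 3 = -3, so the system shifts toward the side with more dissolved moles — to the left.
Only the nonzero effect(s) matter; the net shift is to the left.

left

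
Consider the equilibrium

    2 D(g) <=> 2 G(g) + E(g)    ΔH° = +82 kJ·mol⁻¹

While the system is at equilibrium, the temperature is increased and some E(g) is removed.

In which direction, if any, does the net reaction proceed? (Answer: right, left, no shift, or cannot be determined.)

right

The forward reaction is endothermic. Raising T favours the endothermic direction — shift to the right.
Removing E (g), a product, drives the reaction to the right.
All effects act in the same direction — net shift to the right.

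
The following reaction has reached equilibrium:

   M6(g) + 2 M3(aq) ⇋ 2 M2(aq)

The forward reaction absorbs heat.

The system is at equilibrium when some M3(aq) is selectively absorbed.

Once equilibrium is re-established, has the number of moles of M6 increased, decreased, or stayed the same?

Removing M3 (aq), a reactant, drives the reaction to the left.
The net shift is to the left. M6 is a reactant, so its amount increases.

increases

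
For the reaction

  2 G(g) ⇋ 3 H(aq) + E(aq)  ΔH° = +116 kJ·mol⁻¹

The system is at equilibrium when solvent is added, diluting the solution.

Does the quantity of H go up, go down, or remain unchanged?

Dilution lowers every aqueous concentration by the same factor. Δn_aq = 4 − 0 = +4, so the system shifts toward the side with more dissolved moles — to the right.
The net shift is to the right. H is a product, so its amount increases.

increases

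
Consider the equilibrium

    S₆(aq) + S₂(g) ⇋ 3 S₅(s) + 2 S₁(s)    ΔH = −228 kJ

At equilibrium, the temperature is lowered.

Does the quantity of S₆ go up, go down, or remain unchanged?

The forward reaction is exothermic. Lowering T favours the exothermic direction — shift to the right.
The net shift is to the right. S₆ is a reactant, so its amount decreases.

decreases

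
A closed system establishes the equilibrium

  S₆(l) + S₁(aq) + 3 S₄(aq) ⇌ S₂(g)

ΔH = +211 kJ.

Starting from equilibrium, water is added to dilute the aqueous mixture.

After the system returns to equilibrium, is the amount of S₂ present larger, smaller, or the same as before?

Dilution lowers every aqueous concentration by the same factor. Δn_aq = 0 − 4 = -4, so the system shifts toward the side with more dissolved moles — to the left.
The net shift is to the left. S₂ is a product, so its amount decreases.

decreases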